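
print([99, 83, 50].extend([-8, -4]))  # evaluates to None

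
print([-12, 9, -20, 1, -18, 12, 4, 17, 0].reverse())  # None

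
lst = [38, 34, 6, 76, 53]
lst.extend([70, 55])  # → [38, 34, 6, 76, 53, 70, 55]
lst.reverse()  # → [55, 70, 53, 76, 6, 34, 38]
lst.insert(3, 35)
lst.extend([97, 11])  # [55, 70, 53, 35, 76, 6, 34, 38, 97, 11]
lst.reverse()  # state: [11, 97, 38, 34, 6, 76, 35, 53, 70, 55]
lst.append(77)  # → [11, 97, 38, 34, 6, 76, 35, 53, 70, 55, 77]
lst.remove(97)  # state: [11, 38, 34, 6, 76, 35, 53, 70, 55, 77]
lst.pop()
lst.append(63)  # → [11, 38, 34, 6, 76, 35, 53, 70, 55, 63]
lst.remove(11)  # [38, 34, 6, 76, 35, 53, 70, 55, 63]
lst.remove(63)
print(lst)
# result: [38, 34, 6, 76, 35, 53, 70, 55]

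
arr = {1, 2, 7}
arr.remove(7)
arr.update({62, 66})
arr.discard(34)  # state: {1, 2, 62, 66}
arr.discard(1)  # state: {2, 62, 66}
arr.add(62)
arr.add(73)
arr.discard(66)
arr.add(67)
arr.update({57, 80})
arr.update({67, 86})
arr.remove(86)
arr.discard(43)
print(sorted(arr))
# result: [2, 57, 62, 67, 73, 80]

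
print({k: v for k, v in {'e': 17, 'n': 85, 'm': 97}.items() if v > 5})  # {'e': 17, 'n': 85, 'm': 97}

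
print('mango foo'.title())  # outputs Mango Foo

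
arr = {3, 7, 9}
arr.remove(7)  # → {3, 9}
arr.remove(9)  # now {3}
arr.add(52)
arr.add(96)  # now {3, 52, 96}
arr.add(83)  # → {3, 52, 83, 96}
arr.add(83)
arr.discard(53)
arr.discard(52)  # {3, 83, 96}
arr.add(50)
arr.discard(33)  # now {3, 50, 83, 96}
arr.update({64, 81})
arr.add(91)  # {3, 50, 64, 81, 83, 91, 96}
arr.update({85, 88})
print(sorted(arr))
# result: [3, 50, 64, 81, 83, 85, 88, 91, 96]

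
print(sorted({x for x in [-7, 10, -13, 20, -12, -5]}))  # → [-13, -12, -7, -5, 10, 20]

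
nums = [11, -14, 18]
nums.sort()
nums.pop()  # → 18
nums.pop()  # 11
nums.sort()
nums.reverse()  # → [-14]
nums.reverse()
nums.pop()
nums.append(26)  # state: [26]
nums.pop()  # 26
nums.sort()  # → []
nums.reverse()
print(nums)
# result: []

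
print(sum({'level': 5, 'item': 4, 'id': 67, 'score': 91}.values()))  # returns 167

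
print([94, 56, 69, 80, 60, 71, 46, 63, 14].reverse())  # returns None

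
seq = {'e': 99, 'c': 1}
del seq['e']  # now {'c': 1}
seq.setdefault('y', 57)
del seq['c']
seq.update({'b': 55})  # {'y': 57, 'b': 55}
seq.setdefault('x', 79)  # 79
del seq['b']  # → {'y': 57, 'x': 79}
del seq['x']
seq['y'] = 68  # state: {'y': 68}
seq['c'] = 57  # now {'y': 68, 'c': 57}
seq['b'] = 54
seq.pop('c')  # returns 57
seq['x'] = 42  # {'y': 68, 'b': 54, 'x': 42}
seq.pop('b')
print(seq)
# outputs {'y': 68, 'x': 42}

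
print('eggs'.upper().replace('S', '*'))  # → EGG*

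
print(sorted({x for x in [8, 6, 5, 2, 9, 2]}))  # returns [2, 5, 6, 8, 9]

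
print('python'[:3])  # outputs pyt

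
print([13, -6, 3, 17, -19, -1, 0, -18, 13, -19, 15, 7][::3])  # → [13, 17, 0, -19]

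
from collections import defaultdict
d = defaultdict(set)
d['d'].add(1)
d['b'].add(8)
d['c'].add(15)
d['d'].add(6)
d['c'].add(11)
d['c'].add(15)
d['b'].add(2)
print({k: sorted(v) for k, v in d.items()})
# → {'d': [1, 6], 'b': [2, 8], 'c': [11, 15]}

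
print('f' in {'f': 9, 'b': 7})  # True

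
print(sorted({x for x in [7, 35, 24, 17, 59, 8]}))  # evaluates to [7, 8, 17, 24, 35, 59]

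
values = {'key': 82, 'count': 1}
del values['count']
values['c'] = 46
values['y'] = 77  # {'key': 82, 'c': 46, 'y': 77}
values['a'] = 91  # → {'key': 82, 'c': 46, 'y': 77, 'a': 91}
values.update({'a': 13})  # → {'key': 82, 'c': 46, 'y': 77, 'a': 13}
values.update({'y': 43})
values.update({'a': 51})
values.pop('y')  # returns 43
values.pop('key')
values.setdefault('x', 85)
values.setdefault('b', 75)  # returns 75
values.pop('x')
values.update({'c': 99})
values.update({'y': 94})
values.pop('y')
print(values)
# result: {'c': 99, 'a': 51, 'b': 75}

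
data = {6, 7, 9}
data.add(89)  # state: {6, 7, 9, 89}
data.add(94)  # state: {6, 7, 9, 89, 94}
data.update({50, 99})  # {6, 7, 9, 50, 89, 94, 99}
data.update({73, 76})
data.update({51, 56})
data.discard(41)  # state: {6, 7, 9, 50, 51, 56, 73, 76, 89, 94, 99}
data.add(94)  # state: {6, 7, 9, 50, 51, 56, 73, 76, 89, 94, 99}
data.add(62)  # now {6, 7, 9, 50, 51, 56, 62, 73, 76, 89, 94, 99}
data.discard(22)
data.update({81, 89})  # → {6, 7, 9, 50, 51, 56, 62, 73, 76, 81, 89, 94, 99}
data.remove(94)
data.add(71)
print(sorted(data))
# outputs [6, 7, 9, 50, 51, 56, 62, 71, 73, 76, 81, 89, 99]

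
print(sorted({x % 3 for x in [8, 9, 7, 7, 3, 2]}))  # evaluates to [0, 1, 2]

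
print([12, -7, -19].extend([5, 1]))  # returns None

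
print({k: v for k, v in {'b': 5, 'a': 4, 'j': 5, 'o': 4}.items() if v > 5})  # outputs {}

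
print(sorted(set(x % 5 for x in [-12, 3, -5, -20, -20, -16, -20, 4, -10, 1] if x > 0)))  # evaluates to [1, 3, 4]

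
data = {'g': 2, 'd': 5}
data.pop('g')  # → 2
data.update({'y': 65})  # {'d': 5, 'y': 65}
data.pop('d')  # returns 5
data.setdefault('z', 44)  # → 44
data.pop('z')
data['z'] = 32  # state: {'y': 65, 'z': 32}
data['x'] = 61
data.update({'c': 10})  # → {'y': 65, 'z': 32, 'x': 61, 'c': 10}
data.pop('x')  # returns 61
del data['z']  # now {'y': 65, 'c': 10}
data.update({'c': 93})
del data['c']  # {'y': 65}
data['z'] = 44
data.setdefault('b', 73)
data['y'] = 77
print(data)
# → {'y': 77, 'z': 44, 'b': 73}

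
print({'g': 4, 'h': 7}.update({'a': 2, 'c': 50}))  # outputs None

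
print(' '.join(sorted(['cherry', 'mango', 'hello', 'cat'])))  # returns cat cherry hello mango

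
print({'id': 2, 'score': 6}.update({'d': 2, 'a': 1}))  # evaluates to None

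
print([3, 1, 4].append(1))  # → None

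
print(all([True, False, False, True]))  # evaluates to False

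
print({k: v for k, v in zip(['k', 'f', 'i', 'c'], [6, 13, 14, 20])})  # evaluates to {'k': 6, 'f': 13, 'i': 14, 'c': 20}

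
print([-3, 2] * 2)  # [-3, 2, -3, 2]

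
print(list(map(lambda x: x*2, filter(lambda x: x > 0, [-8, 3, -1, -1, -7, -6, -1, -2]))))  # [6]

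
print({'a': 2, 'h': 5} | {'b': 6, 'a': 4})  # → {'a': 4, 'h': 5, 'b': 6}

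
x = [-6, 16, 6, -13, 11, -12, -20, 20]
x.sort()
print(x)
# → [-20, -13, -12, -6, 6, 11, 16, 20]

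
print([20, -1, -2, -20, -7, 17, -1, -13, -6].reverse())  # None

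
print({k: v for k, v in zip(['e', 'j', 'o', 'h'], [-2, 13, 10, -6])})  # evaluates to {'e': -2, 'j': 13, 'o': 10, 'h': -6}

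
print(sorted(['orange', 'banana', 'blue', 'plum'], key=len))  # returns ['blue', 'plum', 'orange', 'banana']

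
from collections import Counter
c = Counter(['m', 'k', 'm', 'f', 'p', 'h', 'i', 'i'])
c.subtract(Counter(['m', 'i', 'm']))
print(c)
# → Counter({'k': 1, 'f': 1, 'p': 1, 'h': 1, 'i': 1, 'm': 0})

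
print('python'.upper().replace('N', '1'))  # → PYTHO1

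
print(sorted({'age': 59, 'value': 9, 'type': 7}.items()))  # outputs [('age', 59), ('type', 7), ('value', 9)]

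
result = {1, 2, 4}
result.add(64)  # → {1, 2, 4, 64}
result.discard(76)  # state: {1, 2, 4, 64}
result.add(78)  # {1, 2, 4, 64, 78}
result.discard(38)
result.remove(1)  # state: {2, 4, 64, 78}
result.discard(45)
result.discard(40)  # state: {2, 4, 64, 78}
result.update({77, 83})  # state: {2, 4, 64, 77, 78, 83}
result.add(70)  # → {2, 4, 64, 70, 77, 78, 83}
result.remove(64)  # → {2, 4, 70, 77, 78, 83}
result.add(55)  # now {2, 4, 55, 70, 77, 78, 83}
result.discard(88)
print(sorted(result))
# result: [2, 4, 55, 70, 77, 78, 83]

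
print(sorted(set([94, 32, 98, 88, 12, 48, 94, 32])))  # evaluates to [12, 32, 48, 88, 94, 98]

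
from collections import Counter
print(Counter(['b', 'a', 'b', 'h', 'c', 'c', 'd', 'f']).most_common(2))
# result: [('b', 2), ('c', 2)]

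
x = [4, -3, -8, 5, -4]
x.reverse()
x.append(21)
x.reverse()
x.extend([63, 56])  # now [21, 4, -3, -8, 5, -4, 63, 56]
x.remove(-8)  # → [21, 4, -3, 5, -4, 63, 56]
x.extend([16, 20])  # [21, 4, -3, 5, -4, 63, 56, 16, 20]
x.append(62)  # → [21, 4, -3, 5, -4, 63, 56, 16, 20, 62]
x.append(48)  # [21, 4, -3, 5, -4, 63, 56, 16, 20, 62, 48]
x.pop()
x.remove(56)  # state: [21, 4, -3, 5, -4, 63, 16, 20, 62]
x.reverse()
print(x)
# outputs [62, 20, 16, 63, -4, 5, -3, 4, 21]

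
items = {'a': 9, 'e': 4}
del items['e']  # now {'a': 9}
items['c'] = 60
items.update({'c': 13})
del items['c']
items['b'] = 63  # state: {'a': 9, 'b': 63}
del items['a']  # {'b': 63}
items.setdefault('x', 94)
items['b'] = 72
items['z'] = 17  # {'b': 72, 'x': 94, 'z': 17}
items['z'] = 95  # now {'b': 72, 'x': 94, 'z': 95}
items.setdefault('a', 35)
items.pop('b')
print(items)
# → {'x': 94, 'z': 95, 'a': 35}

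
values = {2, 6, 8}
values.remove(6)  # {2, 8}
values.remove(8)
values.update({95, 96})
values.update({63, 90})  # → {2, 63, 90, 95, 96}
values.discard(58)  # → {2, 63, 90, 95, 96}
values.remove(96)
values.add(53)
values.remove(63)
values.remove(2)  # {53, 90, 95}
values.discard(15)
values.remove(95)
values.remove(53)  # {90}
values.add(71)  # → {71, 90}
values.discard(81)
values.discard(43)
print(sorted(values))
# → [71, 90]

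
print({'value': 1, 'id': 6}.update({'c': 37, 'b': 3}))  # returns None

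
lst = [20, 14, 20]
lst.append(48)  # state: [20, 14, 20, 48]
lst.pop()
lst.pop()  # 20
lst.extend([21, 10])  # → [20, 14, 21, 10]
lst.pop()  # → 10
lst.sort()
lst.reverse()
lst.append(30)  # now [21, 20, 14, 30]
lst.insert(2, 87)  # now [21, 20, 87, 14, 30]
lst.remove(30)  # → [21, 20, 87, 14]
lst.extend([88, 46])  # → [21, 20, 87, 14, 88, 46]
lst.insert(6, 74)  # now [21, 20, 87, 14, 88, 46, 74]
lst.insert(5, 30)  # [21, 20, 87, 14, 88, 30, 46, 74]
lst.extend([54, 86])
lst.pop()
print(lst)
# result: [21, 20, 87, 14, 88, 30, 46, 74, 54]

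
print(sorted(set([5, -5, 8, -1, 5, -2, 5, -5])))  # [-5, -2, -1, 5, 8]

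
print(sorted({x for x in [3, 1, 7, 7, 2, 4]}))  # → [1, 2, 3, 4, 7]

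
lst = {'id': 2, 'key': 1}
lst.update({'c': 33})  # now {'id': 2, 'key': 1, 'c': 33}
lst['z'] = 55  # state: {'id': 2, 'key': 1, 'c': 33, 'z': 55}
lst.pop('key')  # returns 1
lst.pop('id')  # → 2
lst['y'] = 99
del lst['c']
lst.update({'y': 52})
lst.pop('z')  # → 55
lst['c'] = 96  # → {'y': 52, 'c': 96}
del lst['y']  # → {'c': 96}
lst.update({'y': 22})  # {'c': 96, 'y': 22}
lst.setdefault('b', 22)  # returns 22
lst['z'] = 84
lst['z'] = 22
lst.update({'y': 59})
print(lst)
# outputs {'c': 96, 'y': 59, 'b': 22, 'z': 22}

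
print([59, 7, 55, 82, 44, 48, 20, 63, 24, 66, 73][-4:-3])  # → [63]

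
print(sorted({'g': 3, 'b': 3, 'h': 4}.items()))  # [('b', 3), ('g', 3), ('h', 4)]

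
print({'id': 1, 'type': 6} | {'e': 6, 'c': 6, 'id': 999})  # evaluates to {'id': 999, 'type': 6, 'e': 6, 'c': 6}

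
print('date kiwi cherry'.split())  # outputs ['date', 'kiwi', 'cherry']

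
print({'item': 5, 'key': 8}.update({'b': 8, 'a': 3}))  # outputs None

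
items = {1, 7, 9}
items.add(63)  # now {1, 7, 9, 63}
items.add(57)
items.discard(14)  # {1, 7, 9, 57, 63}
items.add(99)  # {1, 7, 9, 57, 63, 99}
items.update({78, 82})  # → {1, 7, 9, 57, 63, 78, 82, 99}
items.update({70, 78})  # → {1, 7, 9, 57, 63, 70, 78, 82, 99}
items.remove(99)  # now {1, 7, 9, 57, 63, 70, 78, 82}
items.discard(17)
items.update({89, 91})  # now {1, 7, 9, 57, 63, 70, 78, 82, 89, 91}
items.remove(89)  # {1, 7, 9, 57, 63, 70, 78, 82, 91}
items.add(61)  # {1, 7, 9, 57, 61, 63, 70, 78, 82, 91}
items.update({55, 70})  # {1, 7, 9, 55, 57, 61, 63, 70, 78, 82, 91}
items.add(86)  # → {1, 7, 9, 55, 57, 61, 63, 70, 78, 82, 86, 91}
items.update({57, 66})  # {1, 7, 9, 55, 57, 61, 63, 66, 70, 78, 82, 86, 91}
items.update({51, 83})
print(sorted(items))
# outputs [1, 7, 9, 51, 55, 57, 61, 63, 66, 70, 78, 82, 83, 86, 91]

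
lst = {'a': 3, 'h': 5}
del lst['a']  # {'h': 5}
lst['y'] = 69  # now {'h': 5, 'y': 69}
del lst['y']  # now {'h': 5}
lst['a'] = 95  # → {'h': 5, 'a': 95}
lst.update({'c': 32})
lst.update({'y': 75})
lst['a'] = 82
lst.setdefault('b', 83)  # 83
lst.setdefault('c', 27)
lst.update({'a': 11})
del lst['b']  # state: {'h': 5, 'a': 11, 'c': 32, 'y': 75}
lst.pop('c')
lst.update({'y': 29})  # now {'h': 5, 'a': 11, 'y': 29}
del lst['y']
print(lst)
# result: {'h': 5, 'a': 11}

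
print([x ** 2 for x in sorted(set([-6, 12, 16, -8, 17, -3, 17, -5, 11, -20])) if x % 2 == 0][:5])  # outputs [400, 64, 36, 144, 256]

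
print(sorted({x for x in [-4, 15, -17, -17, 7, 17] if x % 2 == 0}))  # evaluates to [-4]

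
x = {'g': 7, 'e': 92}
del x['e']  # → {'g': 7}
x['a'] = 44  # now {'g': 7, 'a': 44}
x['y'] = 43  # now {'g': 7, 'a': 44, 'y': 43}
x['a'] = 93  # {'g': 7, 'a': 93, 'y': 43}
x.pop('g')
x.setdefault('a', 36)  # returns 93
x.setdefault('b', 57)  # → 57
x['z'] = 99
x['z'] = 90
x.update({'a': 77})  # {'a': 77, 'y': 43, 'b': 57, 'z': 90}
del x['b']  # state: {'a': 77, 'y': 43, 'z': 90}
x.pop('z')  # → 90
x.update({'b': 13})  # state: {'a': 77, 'y': 43, 'b': 13}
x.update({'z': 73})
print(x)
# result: {'a': 77, 'y': 43, 'b': 13, 'z': 73}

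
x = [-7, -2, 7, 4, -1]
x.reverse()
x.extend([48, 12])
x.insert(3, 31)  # [-1, 4, 7, 31, -2, -7, 48, 12]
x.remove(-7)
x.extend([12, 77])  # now [-1, 4, 7, 31, -2, 48, 12, 12, 77]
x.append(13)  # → [-1, 4, 7, 31, -2, 48, 12, 12, 77, 13]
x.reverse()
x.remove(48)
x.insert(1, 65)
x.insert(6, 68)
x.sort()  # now [-2, -1, 4, 7, 12, 12, 13, 31, 65, 68, 77]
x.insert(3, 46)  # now [-2, -1, 4, 46, 7, 12, 12, 13, 31, 65, 68, 77]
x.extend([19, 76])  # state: [-2, -1, 4, 46, 7, 12, 12, 13, 31, 65, 68, 77, 19, 76]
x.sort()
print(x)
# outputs [-2, -1, 4, 7, 12, 12, 13, 19, 31, 46, 65, 68, 76, 77]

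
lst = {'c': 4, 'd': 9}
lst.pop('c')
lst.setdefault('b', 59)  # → 59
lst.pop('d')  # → 9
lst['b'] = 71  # {'b': 71}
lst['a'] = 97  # {'b': 71, 'a': 97}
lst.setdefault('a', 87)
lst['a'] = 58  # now {'b': 71, 'a': 58}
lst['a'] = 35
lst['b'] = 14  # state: {'b': 14, 'a': 35}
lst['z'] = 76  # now {'b': 14, 'a': 35, 'z': 76}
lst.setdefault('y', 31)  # 31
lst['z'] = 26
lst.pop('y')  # 31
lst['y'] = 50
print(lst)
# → {'b': 14, 'a': 35, 'z': 26, 'y': 50}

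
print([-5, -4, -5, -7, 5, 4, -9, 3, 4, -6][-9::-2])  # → [-4]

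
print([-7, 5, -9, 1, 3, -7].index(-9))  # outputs 2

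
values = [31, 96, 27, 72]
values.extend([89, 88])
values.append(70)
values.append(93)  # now [31, 96, 27, 72, 89, 88, 70, 93]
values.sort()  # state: [27, 31, 70, 72, 88, 89, 93, 96]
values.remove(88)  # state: [27, 31, 70, 72, 89, 93, 96]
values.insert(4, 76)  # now [27, 31, 70, 72, 76, 89, 93, 96]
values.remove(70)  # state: [27, 31, 72, 76, 89, 93, 96]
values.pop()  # 96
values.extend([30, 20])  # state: [27, 31, 72, 76, 89, 93, 30, 20]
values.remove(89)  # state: [27, 31, 72, 76, 93, 30, 20]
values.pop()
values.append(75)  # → [27, 31, 72, 76, 93, 30, 75]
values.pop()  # 75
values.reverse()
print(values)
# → [30, 93, 76, 72, 31, 27]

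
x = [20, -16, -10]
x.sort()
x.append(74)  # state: [-16, -10, 20, 74]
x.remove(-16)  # [-10, 20, 74]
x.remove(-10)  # [20, 74]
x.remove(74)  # [20]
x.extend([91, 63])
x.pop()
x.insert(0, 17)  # [17, 20, 91]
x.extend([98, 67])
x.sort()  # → [17, 20, 67, 91, 98]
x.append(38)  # [17, 20, 67, 91, 98, 38]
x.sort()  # [17, 20, 38, 67, 91, 98]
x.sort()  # [17, 20, 38, 67, 91, 98]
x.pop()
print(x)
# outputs [17, 20, 38, 67, 91]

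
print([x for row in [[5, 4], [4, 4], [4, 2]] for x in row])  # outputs [5, 4, 4, 4, 4, 2]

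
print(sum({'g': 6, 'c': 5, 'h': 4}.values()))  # 15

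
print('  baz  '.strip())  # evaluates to baz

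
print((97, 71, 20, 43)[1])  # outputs 71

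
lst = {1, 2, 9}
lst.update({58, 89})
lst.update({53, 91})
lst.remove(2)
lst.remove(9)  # {1, 53, 58, 89, 91}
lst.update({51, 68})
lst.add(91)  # {1, 51, 53, 58, 68, 89, 91}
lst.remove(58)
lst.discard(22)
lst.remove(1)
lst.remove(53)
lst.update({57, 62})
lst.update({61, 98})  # {51, 57, 61, 62, 68, 89, 91, 98}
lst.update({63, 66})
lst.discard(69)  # {51, 57, 61, 62, 63, 66, 68, 89, 91, 98}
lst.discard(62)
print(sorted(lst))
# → [51, 57, 61, 63, 66, 68, 89, 91, 98]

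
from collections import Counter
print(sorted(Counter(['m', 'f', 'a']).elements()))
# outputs ['a', 'f', 'm']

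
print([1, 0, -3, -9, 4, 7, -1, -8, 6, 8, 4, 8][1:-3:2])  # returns [0, -9, 7, -8]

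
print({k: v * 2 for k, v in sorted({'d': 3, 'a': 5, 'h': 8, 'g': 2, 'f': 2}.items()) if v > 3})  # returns {'a': 10, 'h': 16}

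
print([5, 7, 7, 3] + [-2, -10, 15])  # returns [5, 7, 7, 3, -2, -10, 15]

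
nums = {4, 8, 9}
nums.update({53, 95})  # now {4, 8, 9, 53, 95}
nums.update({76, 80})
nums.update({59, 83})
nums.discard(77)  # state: {4, 8, 9, 53, 59, 76, 80, 83, 95}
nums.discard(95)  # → {4, 8, 9, 53, 59, 76, 80, 83}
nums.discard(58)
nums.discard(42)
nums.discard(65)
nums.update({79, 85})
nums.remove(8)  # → {4, 9, 53, 59, 76, 79, 80, 83, 85}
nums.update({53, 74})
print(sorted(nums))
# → [4, 9, 53, 59, 74, 76, 79, 80, 83, 85]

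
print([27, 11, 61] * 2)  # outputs [27, 11, 61, 27, 11, 61]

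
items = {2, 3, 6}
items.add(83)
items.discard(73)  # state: {2, 3, 6, 83}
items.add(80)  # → {2, 3, 6, 80, 83}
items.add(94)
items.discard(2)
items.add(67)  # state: {3, 6, 67, 80, 83, 94}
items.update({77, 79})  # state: {3, 6, 67, 77, 79, 80, 83, 94}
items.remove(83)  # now {3, 6, 67, 77, 79, 80, 94}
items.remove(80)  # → {3, 6, 67, 77, 79, 94}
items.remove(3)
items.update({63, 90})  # {6, 63, 67, 77, 79, 90, 94}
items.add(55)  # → {6, 55, 63, 67, 77, 79, 90, 94}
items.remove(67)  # {6, 55, 63, 77, 79, 90, 94}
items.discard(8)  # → {6, 55, 63, 77, 79, 90, 94}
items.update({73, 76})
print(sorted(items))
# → [6, 55, 63, 73, 76, 77, 79, 90, 94]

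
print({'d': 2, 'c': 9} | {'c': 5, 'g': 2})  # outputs {'d': 2, 'c': 5, 'g': 2}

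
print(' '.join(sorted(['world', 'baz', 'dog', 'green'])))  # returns baz dog green world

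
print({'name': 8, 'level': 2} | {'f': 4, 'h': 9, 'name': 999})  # {'name': 999, 'level': 2, 'f': 4, 'h': 9}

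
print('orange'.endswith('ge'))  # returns True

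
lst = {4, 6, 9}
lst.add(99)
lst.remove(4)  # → {6, 9, 99}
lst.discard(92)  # {6, 9, 99}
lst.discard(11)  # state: {6, 9, 99}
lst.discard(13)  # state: {6, 9, 99}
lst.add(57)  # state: {6, 9, 57, 99}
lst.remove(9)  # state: {6, 57, 99}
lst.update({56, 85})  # {6, 56, 57, 85, 99}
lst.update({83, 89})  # {6, 56, 57, 83, 85, 89, 99}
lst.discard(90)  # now {6, 56, 57, 83, 85, 89, 99}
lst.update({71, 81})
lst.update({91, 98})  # {6, 56, 57, 71, 81, 83, 85, 89, 91, 98, 99}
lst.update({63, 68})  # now {6, 56, 57, 63, 68, 71, 81, 83, 85, 89, 91, 98, 99}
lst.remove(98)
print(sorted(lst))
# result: [6, 56, 57, 63, 68, 71, 81, 83, 85, 89, 91, 99]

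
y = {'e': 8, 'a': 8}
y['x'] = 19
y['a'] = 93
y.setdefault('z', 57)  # 57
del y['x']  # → {'e': 8, 'a': 93, 'z': 57}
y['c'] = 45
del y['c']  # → {'e': 8, 'a': 93, 'z': 57}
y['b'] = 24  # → {'e': 8, 'a': 93, 'z': 57, 'b': 24}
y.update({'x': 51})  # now {'e': 8, 'a': 93, 'z': 57, 'b': 24, 'x': 51}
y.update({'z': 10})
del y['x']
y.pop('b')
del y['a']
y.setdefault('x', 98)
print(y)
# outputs {'e': 8, 'z': 10, 'x': 98}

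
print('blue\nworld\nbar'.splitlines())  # ['blue', 'world', 'bar']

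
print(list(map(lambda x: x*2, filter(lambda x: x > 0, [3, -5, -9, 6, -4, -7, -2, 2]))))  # [6, 12, 4]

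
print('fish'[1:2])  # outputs i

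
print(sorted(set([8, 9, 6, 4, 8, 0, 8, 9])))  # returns [0, 4, 6, 8, 9]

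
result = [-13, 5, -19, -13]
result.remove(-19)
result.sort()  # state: [-13, -13, 5]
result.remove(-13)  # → [-13, 5]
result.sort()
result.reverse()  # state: [5, -13]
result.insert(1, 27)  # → [5, 27, -13]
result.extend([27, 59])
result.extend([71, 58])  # [5, 27, -13, 27, 59, 71, 58]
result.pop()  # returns 58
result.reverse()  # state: [71, 59, 27, -13, 27, 5]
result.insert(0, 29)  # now [29, 71, 59, 27, -13, 27, 5]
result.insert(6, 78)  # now [29, 71, 59, 27, -13, 27, 78, 5]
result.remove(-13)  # [29, 71, 59, 27, 27, 78, 5]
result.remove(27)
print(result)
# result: [29, 71, 59, 27, 78, 5]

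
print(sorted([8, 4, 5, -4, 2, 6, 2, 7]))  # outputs [-4, 2, 2, 4, 5, 6, 7, 8]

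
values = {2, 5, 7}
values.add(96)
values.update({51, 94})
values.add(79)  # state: {2, 5, 7, 51, 79, 94, 96}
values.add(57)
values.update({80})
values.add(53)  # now {2, 5, 7, 51, 53, 57, 79, 80, 94, 96}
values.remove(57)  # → {2, 5, 7, 51, 53, 79, 80, 94, 96}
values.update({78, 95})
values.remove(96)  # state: {2, 5, 7, 51, 53, 78, 79, 80, 94, 95}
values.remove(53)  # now {2, 5, 7, 51, 78, 79, 80, 94, 95}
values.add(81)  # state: {2, 5, 7, 51, 78, 79, 80, 81, 94, 95}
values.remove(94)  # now {2, 5, 7, 51, 78, 79, 80, 81, 95}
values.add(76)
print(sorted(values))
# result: [2, 5, 7, 51, 76, 78, 79, 80, 81, 95]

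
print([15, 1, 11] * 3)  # [15, 1, 11, 15, 1, 11, 15, 1, 11]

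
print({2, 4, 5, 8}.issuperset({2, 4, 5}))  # True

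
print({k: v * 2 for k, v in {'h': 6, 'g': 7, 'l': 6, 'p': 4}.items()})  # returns {'h': 12, 'g': 14, 'l': 12, 'p': 8}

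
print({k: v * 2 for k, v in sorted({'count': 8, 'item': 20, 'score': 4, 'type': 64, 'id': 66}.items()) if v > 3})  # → {'count': 16, 'id': 132, 'item': 40, 'score': 8, 'type': 128}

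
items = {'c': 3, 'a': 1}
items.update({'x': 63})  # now {'c': 3, 'a': 1, 'x': 63}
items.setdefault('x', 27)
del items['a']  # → {'c': 3, 'x': 63}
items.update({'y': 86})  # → {'c': 3, 'x': 63, 'y': 86}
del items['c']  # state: {'x': 63, 'y': 86}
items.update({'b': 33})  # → {'x': 63, 'y': 86, 'b': 33}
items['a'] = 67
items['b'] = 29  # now {'x': 63, 'y': 86, 'b': 29, 'a': 67}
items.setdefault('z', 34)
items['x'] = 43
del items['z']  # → {'x': 43, 'y': 86, 'b': 29, 'a': 67}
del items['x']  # {'y': 86, 'b': 29, 'a': 67}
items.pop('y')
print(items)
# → {'b': 29, 'a': 67}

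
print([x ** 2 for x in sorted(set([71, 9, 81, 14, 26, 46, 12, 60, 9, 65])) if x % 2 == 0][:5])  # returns [144, 196, 676, 2116, 3600]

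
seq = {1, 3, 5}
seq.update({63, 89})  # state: {1, 3, 5, 63, 89}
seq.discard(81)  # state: {1, 3, 5, 63, 89}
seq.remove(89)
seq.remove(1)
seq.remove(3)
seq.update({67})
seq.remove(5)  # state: {63, 67}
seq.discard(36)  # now {63, 67}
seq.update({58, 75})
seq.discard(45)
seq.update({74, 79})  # {58, 63, 67, 74, 75, 79}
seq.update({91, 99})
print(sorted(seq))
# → [58, 63, 67, 74, 75, 79, 91, 99]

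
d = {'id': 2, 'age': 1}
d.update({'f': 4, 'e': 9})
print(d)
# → {'id': 2, 'age': 1, 'f': 4, 'e': 9}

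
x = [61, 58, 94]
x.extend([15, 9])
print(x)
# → [61, 58, 94, 15, 9]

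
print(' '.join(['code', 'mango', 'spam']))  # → code mango spam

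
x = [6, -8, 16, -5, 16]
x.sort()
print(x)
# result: [-8, -5, 6, 16, 16]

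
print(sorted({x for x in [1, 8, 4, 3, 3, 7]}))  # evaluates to [1, 3, 4, 7, 8]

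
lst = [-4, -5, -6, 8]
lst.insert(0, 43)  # [43, -4, -5, -6, 8]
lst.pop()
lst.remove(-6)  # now [43, -4, -5]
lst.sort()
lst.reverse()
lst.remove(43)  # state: [-4, -5]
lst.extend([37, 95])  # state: [-4, -5, 37, 95]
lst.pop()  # 95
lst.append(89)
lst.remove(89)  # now [-4, -5, 37]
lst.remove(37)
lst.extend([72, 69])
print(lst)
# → [-4, -5, 72, 69]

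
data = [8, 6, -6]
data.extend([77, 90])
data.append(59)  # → [8, 6, -6, 77, 90, 59]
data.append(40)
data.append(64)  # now [8, 6, -6, 77, 90, 59, 40, 64]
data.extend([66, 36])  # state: [8, 6, -6, 77, 90, 59, 40, 64, 66, 36]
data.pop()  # 36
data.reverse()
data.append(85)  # [66, 64, 40, 59, 90, 77, -6, 6, 8, 85]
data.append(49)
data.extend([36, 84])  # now [66, 64, 40, 59, 90, 77, -6, 6, 8, 85, 49, 36, 84]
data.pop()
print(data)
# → [66, 64, 40, 59, 90, 77, -6, 6, 8, 85, 49, 36]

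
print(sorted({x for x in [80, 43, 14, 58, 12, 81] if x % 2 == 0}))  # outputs [12, 14, 58, 80]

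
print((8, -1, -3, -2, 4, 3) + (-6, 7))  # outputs (8, -1, -3, -2, 4, 3, -6, 7)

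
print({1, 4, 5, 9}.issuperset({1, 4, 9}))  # True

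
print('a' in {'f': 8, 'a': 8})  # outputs True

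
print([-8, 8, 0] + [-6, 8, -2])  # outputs [-8, 8, 0, -6, 8, -2]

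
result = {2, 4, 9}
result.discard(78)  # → {2, 4, 9}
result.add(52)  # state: {2, 4, 9, 52}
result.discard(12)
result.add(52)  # {2, 4, 9, 52}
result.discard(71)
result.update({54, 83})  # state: {2, 4, 9, 52, 54, 83}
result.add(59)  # {2, 4, 9, 52, 54, 59, 83}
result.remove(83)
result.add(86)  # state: {2, 4, 9, 52, 54, 59, 86}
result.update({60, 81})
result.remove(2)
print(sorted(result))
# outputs [4, 9, 52, 54, 59, 60, 81, 86]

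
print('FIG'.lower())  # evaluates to fig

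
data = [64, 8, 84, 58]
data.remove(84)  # [64, 8, 58]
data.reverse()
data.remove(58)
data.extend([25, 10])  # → [8, 64, 25, 10]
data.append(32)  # [8, 64, 25, 10, 32]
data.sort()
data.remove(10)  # [8, 25, 32, 64]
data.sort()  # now [8, 25, 32, 64]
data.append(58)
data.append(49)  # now [8, 25, 32, 64, 58, 49]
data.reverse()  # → [49, 58, 64, 32, 25, 8]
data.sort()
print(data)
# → [8, 25, 32, 49, 58, 64]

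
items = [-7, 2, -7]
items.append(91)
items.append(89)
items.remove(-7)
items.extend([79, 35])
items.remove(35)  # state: [2, -7, 91, 89, 79]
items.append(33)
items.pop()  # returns 33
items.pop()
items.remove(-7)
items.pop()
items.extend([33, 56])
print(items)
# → [2, 91, 33, 56]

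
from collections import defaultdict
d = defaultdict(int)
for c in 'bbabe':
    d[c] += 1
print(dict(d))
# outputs {'b': 3, 'a': 1, 'e': 1}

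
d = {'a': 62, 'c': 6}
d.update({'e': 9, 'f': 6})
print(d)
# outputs {'a': 62, 'c': 6, 'e': 9, 'f': 6}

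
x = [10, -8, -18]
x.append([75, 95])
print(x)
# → [10, -8, -18, [75, 95]]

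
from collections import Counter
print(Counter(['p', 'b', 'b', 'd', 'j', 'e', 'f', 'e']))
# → Counter({'b': 2, 'e': 2, 'p': 1, 'd': 1, 'j': 1, 'f': 1})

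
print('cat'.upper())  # CAT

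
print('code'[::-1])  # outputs edoc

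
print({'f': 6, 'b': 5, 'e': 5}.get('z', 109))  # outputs 109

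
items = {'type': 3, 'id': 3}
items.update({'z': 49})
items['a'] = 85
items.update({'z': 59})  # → {'type': 3, 'id': 3, 'z': 59, 'a': 85}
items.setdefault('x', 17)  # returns 17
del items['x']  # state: {'type': 3, 'id': 3, 'z': 59, 'a': 85}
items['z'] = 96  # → {'type': 3, 'id': 3, 'z': 96, 'a': 85}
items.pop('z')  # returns 96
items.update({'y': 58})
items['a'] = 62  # {'type': 3, 'id': 3, 'a': 62, 'y': 58}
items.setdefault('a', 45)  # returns 62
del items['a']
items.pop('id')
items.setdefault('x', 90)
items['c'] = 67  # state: {'type': 3, 'y': 58, 'x': 90, 'c': 67}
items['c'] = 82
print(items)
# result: {'type': 3, 'y': 58, 'x': 90, 'c': 82}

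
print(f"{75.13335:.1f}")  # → 75.1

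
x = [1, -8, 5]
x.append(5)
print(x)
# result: [1, -8, 5, 5]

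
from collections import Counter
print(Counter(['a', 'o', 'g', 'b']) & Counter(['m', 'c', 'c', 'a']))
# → Counter({'a': 1})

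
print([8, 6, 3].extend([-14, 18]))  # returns None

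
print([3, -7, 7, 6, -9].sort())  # None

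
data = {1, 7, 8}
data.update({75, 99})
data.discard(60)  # {1, 7, 8, 75, 99}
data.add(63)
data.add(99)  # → {1, 7, 8, 63, 75, 99}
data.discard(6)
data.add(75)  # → {1, 7, 8, 63, 75, 99}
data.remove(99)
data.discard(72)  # {1, 7, 8, 63, 75}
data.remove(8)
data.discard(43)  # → {1, 7, 63, 75}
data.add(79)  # {1, 7, 63, 75, 79}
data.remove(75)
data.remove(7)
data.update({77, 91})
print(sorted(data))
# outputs [1, 63, 77, 79, 91]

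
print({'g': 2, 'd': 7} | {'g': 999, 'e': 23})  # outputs {'g': 999, 'd': 7, 'e': 23}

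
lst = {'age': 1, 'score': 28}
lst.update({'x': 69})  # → {'age': 1, 'score': 28, 'x': 69}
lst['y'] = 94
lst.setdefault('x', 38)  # 69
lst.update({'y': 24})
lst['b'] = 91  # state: {'age': 1, 'score': 28, 'x': 69, 'y': 24, 'b': 91}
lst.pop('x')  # 69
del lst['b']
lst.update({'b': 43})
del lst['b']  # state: {'age': 1, 'score': 28, 'y': 24}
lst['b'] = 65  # {'age': 1, 'score': 28, 'y': 24, 'b': 65}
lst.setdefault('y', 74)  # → 24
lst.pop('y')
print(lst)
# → {'age': 1, 'score': 28, 'b': 65}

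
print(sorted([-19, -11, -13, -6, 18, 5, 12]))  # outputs [-19, -13, -11, -6, 5, 12, 18]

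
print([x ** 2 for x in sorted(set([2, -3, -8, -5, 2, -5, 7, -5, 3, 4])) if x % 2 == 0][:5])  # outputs [64, 4, 16]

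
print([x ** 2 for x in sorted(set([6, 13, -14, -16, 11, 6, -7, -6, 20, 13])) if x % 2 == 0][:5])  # [256, 196, 36, 36, 400]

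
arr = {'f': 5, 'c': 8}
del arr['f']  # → {'c': 8}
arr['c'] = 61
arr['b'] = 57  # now {'c': 61, 'b': 57}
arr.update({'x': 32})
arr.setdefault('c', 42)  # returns 61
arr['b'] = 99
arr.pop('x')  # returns 32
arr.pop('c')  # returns 61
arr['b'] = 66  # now {'b': 66}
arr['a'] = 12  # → {'b': 66, 'a': 12}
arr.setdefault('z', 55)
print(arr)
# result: {'b': 66, 'a': 12, 'z': 55}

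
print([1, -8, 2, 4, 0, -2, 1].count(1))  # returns 2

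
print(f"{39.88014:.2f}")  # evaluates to 39.88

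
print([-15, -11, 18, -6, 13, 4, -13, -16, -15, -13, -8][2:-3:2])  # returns [18, 13, -13]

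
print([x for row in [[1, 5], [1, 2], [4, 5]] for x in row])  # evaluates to [1, 5, 1, 2, 4, 5]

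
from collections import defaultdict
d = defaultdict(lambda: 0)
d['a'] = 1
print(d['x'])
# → 0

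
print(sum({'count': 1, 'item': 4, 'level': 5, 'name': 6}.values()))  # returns 16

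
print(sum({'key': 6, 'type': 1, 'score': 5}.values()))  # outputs 12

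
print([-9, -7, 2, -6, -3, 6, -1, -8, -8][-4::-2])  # [6, -6, -7]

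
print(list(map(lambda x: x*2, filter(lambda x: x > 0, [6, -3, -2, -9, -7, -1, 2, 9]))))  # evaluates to [12, 4, 18]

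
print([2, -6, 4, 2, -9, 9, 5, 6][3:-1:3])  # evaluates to [2, 5]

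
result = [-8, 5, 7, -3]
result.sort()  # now [-8, -3, 5, 7]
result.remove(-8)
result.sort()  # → [-3, 5, 7]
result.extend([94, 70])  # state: [-3, 5, 7, 94, 70]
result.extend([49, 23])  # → [-3, 5, 7, 94, 70, 49, 23]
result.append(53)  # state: [-3, 5, 7, 94, 70, 49, 23, 53]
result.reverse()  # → [53, 23, 49, 70, 94, 7, 5, -3]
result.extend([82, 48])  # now [53, 23, 49, 70, 94, 7, 5, -3, 82, 48]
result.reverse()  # [48, 82, -3, 5, 7, 94, 70, 49, 23, 53]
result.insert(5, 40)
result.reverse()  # [53, 23, 49, 70, 94, 40, 7, 5, -3, 82, 48]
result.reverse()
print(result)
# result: [48, 82, -3, 5, 7, 40, 94, 70, 49, 23, 53]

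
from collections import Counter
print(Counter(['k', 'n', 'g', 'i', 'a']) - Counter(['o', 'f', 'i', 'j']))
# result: Counter({'k': 1, 'n': 1, 'g': 1, 'a': 1})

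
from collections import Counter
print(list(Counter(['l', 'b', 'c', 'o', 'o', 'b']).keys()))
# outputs ['l', 'b', 'c', 'o']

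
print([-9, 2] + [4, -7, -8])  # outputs [-9, 2, 4, -7, -8]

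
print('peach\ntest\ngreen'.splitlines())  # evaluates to ['peach', 'test', 'green']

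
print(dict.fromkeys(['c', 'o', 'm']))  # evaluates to {'c': None, 'o': None, 'm': None}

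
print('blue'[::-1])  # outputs eulb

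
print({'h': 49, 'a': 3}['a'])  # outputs 3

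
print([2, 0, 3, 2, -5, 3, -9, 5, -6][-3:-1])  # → [-9, 5]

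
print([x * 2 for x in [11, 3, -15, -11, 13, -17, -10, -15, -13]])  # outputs [22, 6, -30, -22, 26, -34, -20, -30, -26]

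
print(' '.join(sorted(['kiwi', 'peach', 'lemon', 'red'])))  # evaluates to kiwi lemon peach red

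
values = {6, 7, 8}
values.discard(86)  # {6, 7, 8}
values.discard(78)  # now {6, 7, 8}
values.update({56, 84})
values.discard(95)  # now {6, 7, 8, 56, 84}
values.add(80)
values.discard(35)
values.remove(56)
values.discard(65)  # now {6, 7, 8, 80, 84}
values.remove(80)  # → {6, 7, 8, 84}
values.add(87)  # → {6, 7, 8, 84, 87}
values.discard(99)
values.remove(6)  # {7, 8, 84, 87}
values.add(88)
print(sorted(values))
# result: [7, 8, 84, 87, 88]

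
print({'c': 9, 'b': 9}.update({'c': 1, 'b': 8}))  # None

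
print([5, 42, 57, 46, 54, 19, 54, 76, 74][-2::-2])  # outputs [76, 19, 46, 42]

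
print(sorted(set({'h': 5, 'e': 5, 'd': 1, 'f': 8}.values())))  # [1, 5, 8]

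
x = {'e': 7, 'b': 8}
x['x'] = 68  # {'e': 7, 'b': 8, 'x': 68}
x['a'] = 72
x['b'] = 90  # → {'e': 7, 'b': 90, 'x': 68, 'a': 72}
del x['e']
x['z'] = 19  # {'b': 90, 'x': 68, 'a': 72, 'z': 19}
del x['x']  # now {'b': 90, 'a': 72, 'z': 19}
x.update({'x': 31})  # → {'b': 90, 'a': 72, 'z': 19, 'x': 31}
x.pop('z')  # 19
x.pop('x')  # 31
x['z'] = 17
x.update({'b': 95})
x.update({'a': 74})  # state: {'b': 95, 'a': 74, 'z': 17}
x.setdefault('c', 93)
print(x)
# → {'b': 95, 'a': 74, 'z': 17, 'c': 93}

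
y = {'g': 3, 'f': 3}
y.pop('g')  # 3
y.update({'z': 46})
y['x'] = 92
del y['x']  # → {'f': 3, 'z': 46}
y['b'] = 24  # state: {'f': 3, 'z': 46, 'b': 24}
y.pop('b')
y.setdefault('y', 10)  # 10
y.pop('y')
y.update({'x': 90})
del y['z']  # {'f': 3, 'x': 90}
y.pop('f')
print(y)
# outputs {'x': 90}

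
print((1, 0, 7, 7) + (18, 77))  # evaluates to (1, 0, 7, 7, 18, 77)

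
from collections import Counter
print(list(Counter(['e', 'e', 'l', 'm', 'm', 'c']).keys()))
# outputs ['e', 'l', 'm', 'c']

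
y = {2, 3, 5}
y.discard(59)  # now {2, 3, 5}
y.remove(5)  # {2, 3}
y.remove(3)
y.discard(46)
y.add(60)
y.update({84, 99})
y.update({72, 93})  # {2, 60, 72, 84, 93, 99}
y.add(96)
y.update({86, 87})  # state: {2, 60, 72, 84, 86, 87, 93, 96, 99}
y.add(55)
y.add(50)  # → {2, 50, 55, 60, 72, 84, 86, 87, 93, 96, 99}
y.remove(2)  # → {50, 55, 60, 72, 84, 86, 87, 93, 96, 99}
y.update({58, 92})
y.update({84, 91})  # {50, 55, 58, 60, 72, 84, 86, 87, 91, 92, 93, 96, 99}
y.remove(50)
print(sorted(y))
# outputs [55, 58, 60, 72, 84, 86, 87, 91, 92, 93, 96, 99]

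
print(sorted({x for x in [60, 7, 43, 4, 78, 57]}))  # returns [4, 7, 43, 57, 60, 78]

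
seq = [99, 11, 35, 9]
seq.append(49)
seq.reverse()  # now [49, 9, 35, 11, 99]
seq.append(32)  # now [49, 9, 35, 11, 99, 32]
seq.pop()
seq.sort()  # [9, 11, 35, 49, 99]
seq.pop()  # 99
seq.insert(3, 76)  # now [9, 11, 35, 76, 49]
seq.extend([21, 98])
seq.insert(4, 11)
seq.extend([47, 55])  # [9, 11, 35, 76, 11, 49, 21, 98, 47, 55]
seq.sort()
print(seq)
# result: [9, 11, 11, 21, 35, 47, 49, 55, 76, 98]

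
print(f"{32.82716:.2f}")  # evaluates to 32.83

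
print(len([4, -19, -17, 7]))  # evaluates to 4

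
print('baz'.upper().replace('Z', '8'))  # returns BA8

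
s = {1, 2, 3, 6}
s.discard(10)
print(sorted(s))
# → [1, 2, 3, 6]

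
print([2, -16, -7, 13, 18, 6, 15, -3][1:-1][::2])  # [-16, 13, 6]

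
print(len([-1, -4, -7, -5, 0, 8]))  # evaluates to 6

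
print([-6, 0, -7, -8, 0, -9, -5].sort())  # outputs None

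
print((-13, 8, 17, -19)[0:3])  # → (-13, 8, 17)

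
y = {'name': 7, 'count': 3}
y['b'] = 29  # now {'name': 7, 'count': 3, 'b': 29}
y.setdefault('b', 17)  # 29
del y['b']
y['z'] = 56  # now {'name': 7, 'count': 3, 'z': 56}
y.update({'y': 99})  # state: {'name': 7, 'count': 3, 'z': 56, 'y': 99}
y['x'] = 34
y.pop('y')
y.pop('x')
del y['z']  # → {'name': 7, 'count': 3}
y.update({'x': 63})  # {'name': 7, 'count': 3, 'x': 63}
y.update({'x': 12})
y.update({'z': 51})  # {'name': 7, 'count': 3, 'x': 12, 'z': 51}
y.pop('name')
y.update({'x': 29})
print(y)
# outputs {'count': 3, 'x': 29, 'z': 51}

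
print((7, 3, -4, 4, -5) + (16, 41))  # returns (7, 3, -4, 4, -5, 16, 41)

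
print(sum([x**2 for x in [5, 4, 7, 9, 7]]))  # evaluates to 220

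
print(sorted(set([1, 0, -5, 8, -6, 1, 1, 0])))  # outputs [-6, -5, 0, 1, 8]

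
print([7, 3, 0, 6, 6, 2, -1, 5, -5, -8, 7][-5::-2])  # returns [-1, 6, 0, 7]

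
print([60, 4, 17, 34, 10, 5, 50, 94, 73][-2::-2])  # [94, 5, 34, 4]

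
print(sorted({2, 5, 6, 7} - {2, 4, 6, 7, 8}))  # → [5]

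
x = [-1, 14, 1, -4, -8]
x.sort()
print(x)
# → [-8, -4, -1, 1, 14]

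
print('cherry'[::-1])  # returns yrrehc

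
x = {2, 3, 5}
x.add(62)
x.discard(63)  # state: {2, 3, 5, 62}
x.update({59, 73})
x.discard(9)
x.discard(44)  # {2, 3, 5, 59, 62, 73}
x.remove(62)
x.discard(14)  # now {2, 3, 5, 59, 73}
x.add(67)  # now {2, 3, 5, 59, 67, 73}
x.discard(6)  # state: {2, 3, 5, 59, 67, 73}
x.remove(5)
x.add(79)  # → {2, 3, 59, 67, 73, 79}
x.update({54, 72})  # {2, 3, 54, 59, 67, 72, 73, 79}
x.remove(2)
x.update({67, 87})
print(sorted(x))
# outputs [3, 54, 59, 67, 72, 73, 79, 87]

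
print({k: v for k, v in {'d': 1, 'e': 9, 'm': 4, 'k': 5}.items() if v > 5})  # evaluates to {'e': 9}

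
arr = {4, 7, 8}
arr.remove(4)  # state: {7, 8}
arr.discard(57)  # {7, 8}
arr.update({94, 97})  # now {7, 8, 94, 97}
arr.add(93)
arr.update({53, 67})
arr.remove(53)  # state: {7, 8, 67, 93, 94, 97}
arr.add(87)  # {7, 8, 67, 87, 93, 94, 97}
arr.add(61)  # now {7, 8, 61, 67, 87, 93, 94, 97}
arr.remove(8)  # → {7, 61, 67, 87, 93, 94, 97}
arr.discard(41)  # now {7, 61, 67, 87, 93, 94, 97}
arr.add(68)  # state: {7, 61, 67, 68, 87, 93, 94, 97}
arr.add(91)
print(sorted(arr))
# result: [7, 61, 67, 68, 87, 91, 93, 94, 97]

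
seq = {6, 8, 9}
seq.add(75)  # {6, 8, 9, 75}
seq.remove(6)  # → {8, 9, 75}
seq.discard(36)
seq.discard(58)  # {8, 9, 75}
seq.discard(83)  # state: {8, 9, 75}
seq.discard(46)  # {8, 9, 75}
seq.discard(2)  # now {8, 9, 75}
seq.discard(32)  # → {8, 9, 75}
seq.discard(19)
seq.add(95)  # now {8, 9, 75, 95}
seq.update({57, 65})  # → {8, 9, 57, 65, 75, 95}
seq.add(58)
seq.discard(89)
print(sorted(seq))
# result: [8, 9, 57, 58, 65, 75, 95]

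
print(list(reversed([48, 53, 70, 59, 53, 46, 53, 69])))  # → [69, 53, 46, 53, 59, 70, 53, 48]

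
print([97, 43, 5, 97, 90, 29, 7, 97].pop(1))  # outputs 43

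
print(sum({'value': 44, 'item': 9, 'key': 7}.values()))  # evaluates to 60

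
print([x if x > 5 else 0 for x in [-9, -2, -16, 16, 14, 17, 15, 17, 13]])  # [0, 0, 0, 16, 14, 17, 15, 17, 13]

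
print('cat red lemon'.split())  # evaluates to ['cat', 'red', 'lemon']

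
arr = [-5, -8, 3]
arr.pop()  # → 3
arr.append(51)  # [-5, -8, 51]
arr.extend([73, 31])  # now [-5, -8, 51, 73, 31]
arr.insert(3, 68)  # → [-5, -8, 51, 68, 73, 31]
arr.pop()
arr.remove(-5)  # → [-8, 51, 68, 73]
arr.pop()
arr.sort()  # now [-8, 51, 68]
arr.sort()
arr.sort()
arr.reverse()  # [68, 51, -8]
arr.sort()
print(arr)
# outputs [-8, 51, 68]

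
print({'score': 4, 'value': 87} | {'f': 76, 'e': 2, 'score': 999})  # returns {'score': 999, 'value': 87, 'f': 76, 'e': 2}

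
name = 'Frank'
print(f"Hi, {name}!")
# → Hi, Frank!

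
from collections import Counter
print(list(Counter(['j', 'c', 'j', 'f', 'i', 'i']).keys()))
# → ['j', 'c', 'f', 'i']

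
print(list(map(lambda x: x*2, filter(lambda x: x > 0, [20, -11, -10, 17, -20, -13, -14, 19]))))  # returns [40, 34, 38]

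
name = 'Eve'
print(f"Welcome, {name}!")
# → Welcome, Eve!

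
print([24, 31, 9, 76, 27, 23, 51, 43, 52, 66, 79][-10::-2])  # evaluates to [31]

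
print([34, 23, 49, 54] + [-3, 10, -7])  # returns [34, 23, 49, 54, -3, 10, -7]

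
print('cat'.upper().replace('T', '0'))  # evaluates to CA0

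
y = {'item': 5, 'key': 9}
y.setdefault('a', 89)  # 89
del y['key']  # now {'item': 5, 'a': 89}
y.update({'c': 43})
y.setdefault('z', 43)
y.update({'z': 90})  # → {'item': 5, 'a': 89, 'c': 43, 'z': 90}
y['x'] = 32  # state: {'item': 5, 'a': 89, 'c': 43, 'z': 90, 'x': 32}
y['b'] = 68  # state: {'item': 5, 'a': 89, 'c': 43, 'z': 90, 'x': 32, 'b': 68}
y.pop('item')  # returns 5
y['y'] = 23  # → {'a': 89, 'c': 43, 'z': 90, 'x': 32, 'b': 68, 'y': 23}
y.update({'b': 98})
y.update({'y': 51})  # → {'a': 89, 'c': 43, 'z': 90, 'x': 32, 'b': 98, 'y': 51}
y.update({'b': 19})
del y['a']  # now {'c': 43, 'z': 90, 'x': 32, 'b': 19, 'y': 51}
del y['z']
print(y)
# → {'c': 43, 'x': 32, 'b': 19, 'y': 51}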